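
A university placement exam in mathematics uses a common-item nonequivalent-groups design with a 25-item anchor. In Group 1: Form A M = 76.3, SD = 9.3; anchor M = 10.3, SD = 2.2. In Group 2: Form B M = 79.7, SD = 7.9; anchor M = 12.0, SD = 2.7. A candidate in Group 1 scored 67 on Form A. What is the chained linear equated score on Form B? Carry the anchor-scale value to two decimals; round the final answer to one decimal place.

68.3

Form A → anchor (Group 1): v = (2.2/9.3)(67 − 76.3) + 10.3 = 8.10
anchor → Form B (Group 2): y = (7.9/2.7)(8.10 − 12.0) + 79.7 = 68.3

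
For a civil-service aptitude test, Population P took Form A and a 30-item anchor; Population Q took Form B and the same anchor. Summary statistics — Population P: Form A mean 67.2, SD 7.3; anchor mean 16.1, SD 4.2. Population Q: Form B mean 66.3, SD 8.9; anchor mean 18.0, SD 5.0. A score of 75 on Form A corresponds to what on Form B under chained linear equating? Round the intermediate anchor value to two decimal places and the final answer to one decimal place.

Form A → anchor (Population P): v = (4.2/7.3)(75 − 67.2) + 16.1 = 20.59
anchor → Form B (Population Q): y = (8.9/5.0)(20.59 − 18.0) + 66.3 = 70.9

70.9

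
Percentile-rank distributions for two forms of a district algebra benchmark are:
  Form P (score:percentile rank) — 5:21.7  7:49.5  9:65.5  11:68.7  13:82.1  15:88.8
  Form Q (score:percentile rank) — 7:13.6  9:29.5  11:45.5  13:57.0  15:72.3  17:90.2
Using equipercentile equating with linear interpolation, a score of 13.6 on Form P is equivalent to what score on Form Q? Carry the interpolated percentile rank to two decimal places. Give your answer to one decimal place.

16.3

PR of 13.6 on Form P: 82.1 + (13.6 − 13)/(15 − 13) × (88.8 − 82.1) = 84.11
On Form Q, PR 84.11 falls between score 15 (PR 72.3) and 17 (PR 90.2).
Interpolate: 15 + (84.11 − 72.3)/(90.2 − 72.3) × (17 − 15) = 16.3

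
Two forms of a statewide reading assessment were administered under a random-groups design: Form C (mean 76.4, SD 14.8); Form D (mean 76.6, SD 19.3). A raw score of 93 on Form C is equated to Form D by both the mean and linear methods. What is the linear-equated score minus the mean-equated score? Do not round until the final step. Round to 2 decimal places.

5.05

Mean-equated: 93 + (76.6 − 76.4) = 93.20
Linear-equated: (19.3/14.8)(93 − 76.4) + 76.6 = 98.247
Difference = 98.247 − 93.20 = 5.05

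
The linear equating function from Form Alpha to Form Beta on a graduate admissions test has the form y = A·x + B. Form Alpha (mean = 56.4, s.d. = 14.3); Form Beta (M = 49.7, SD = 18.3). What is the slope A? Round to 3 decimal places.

1.280

A = SD_Y / SD_X = 18.3 / 14.3 = 1.280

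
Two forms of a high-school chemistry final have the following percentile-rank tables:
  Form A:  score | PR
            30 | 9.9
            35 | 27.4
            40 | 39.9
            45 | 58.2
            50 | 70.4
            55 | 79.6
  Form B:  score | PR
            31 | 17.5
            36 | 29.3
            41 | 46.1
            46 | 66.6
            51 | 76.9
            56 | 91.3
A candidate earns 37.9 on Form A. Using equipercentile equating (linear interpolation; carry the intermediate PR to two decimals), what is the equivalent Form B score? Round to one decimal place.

37.6

PR of 37.9 on Form A: 27.4 + (37.9 − 35)/(40 − 35) × (39.9 − 27.4) = 34.65
On Form B, PR 34.65 falls between score 36 (PR 29.3) and 41 (PR 46.1).
Interpolate: 36 + (34.65 − 29.3)/(46.1 − 29.3) × (41 − 36) = 37.6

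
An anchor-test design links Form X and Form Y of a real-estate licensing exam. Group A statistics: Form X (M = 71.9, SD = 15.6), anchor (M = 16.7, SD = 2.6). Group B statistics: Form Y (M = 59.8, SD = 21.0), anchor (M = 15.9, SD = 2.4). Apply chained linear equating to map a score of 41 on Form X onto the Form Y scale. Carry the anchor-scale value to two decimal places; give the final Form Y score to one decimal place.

Form X → anchor (Group A): v = (2.6/15.6)(41 − 71.9) + 16.7 = 11.55
anchor → Form Y (Group B): y = (21.0/2.4)(11.55 − 15.9) + 59.8 = 21.7

21.7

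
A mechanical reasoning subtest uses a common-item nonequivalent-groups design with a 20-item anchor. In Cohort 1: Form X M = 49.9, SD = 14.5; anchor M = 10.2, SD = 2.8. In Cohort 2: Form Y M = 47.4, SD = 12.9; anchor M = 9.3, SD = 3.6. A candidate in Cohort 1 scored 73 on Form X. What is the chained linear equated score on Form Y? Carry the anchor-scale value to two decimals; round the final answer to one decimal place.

Form X → anchor (Cohort 1): v = (2.8/14.5)(73 − 49.9) + 10.2 = 14.66
anchor → Form Y (Cohort 2): y = (12.9/3.6)(14.66 − 9.3) + 47.4 = 66.6

66.6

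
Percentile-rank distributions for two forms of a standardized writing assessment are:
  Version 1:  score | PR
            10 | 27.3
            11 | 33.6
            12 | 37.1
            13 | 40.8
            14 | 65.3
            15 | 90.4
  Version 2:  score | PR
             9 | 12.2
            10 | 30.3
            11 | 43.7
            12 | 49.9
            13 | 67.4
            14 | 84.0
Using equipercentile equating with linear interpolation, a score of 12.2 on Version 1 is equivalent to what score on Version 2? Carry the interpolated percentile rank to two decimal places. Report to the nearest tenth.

PR of 12.2 on Version 1: 37.1 + (12.2 − 12)/(13 − 12) × (40.8 − 37.1) = 37.84
On Version 2, PR 37.84 falls between score 10 (PR 30.3) and 11 (PR 43.7).
Interpolate: 10 + (37.84 − 30.3)/(43.7 − 30.3) × (11 − 10) = 10.6

10.6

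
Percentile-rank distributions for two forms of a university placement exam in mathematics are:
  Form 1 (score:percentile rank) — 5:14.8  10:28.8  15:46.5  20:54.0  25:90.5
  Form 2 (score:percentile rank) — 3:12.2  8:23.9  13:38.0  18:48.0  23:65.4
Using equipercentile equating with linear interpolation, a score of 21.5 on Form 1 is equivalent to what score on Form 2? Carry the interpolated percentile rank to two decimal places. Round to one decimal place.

22.9

PR of 21.5 on Form 1: 54.0 + (21.5 − 20)/(25 − 20) × (90.5 − 54.0) = 64.95
On Form 2, PR 64.95 falls between score 18 (PR 48.0) and 23 (PR 65.4).
Interpolate: 18 + (64.95 − 48.0)/(65.4 − 48.0) × (23 − 18) = 22.9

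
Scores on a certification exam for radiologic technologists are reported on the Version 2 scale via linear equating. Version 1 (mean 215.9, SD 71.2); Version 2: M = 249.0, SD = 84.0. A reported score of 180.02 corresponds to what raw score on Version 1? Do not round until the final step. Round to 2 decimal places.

157.43

Invert y = (SD_Y/SD_X)(x − M_X) + M_Y:
x = (SD_X/SD_Y)(y − M_Y) + M_X = (71.2/84.0)(180.02 − 249.0) + 215.9
x = 0.847619 × -68.980 + 215.9 = 157.43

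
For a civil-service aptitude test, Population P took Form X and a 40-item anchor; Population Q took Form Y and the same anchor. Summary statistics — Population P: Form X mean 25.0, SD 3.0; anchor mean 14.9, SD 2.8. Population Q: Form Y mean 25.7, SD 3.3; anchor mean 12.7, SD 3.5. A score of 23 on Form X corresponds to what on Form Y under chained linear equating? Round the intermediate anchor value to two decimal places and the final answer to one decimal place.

26.0

Form X → anchor (Population P): v = (2.8/3.0)(23 − 25.0) + 14.9 = 13.03
anchor → Form Y (Population Q): y = (3.3/3.5)(13.03 − 12.7) + 25.7 = 26.0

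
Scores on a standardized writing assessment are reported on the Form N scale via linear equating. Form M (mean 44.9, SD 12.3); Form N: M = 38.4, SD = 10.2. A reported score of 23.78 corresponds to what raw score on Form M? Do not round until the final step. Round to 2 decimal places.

Invert y = (SD_Y/SD_X)(x − M_X) + M_Y:
x = (SD_X/SD_Y)(y − M_Y) + M_X = (12.3/10.2)(23.78 − 38.4) + 44.9
x = 1.205882 × -14.620 + 44.9 = 27.27

27.27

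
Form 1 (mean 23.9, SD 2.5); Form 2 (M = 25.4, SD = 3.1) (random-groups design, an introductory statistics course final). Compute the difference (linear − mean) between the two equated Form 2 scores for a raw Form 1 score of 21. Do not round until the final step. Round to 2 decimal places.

-0.70

Mean-equated: 21 + (25.4 − 23.9) = 22.50
Linear-equated: (3.1/2.5)(21 − 23.9) + 25.4 = 21.804
Difference = 21.804 − 22.50 = -0.70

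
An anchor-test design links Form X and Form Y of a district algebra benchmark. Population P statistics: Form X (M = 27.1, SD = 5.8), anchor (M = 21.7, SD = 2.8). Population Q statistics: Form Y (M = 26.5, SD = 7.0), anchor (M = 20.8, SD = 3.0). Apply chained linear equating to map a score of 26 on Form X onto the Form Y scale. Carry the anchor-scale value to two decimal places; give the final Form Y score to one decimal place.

Form X → anchor (Population P): v = (2.8/5.8)(26 − 27.1) + 21.7 = 21.17
anchor → Form Y (Population Q): y = (7.0/3.0)(21.17 − 20.8) + 26.5 = 27.4

27.4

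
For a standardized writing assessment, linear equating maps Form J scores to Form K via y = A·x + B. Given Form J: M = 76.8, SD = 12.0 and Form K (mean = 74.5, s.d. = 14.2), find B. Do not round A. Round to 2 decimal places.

A = SD_Y / SD_X = 14.2 / 12.0 = 1.183333
B = M_Y − A·M_X = 74.5 − 1.183333 × 76.8 = -16.38

-16.38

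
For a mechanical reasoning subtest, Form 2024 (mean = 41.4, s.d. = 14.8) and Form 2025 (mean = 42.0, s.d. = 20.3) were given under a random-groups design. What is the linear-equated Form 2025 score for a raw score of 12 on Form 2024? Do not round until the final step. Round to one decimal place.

Linear equating: y = (SD_Y/SD_X)(x − M_X) + M_Y
y = (20.3/14.8)(12 − 41.4) + 42.0
y = 1.371622 × -29.4 + 42.0 = -40.3257 + 42.0 = 1.7

1.7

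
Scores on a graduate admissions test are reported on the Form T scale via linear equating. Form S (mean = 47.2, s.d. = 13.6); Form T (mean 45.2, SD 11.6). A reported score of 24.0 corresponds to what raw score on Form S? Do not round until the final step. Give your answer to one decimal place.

Invert y = (SD_Y/SD_X)(x − M_X) + M_Y:
x = (SD_X/SD_Y)(y − M_Y) + M_X = (13.6/11.6)(24.0 − 45.2) + 47.2
x = 1.172414 × -21.200 + 47.2 = 22.3

22.3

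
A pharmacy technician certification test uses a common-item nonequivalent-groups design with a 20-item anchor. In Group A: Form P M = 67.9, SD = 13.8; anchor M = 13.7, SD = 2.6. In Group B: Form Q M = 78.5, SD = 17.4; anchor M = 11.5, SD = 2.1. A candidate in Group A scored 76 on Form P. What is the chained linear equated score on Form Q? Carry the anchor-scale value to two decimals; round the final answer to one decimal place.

Form P → anchor (Group A): v = (2.6/13.8)(76 − 67.9) + 13.7 = 15.23
anchor → Form Q (Group B): y = (17.4/2.1)(15.23 − 11.5) + 78.5 = 109.4

109.4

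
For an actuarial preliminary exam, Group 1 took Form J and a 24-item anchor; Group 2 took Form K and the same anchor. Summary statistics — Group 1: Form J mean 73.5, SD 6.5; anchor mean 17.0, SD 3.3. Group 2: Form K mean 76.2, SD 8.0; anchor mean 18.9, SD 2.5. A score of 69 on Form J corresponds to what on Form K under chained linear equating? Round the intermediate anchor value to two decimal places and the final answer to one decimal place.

62.8

Form J → anchor (Group 1): v = (3.3/6.5)(69 − 73.5) + 17.0 = 14.72
anchor → Form K (Group 2): y = (8.0/2.5)(14.72 − 18.9) + 76.2 = 62.8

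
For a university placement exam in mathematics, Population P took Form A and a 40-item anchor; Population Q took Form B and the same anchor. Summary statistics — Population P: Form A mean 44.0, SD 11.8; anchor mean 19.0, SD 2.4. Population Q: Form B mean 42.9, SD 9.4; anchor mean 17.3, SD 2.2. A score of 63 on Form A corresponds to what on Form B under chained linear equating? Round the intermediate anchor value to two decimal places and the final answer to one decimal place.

66.7

Form A → anchor (Population P): v = (2.4/11.8)(63 − 44.0) + 19.0 = 22.86
anchor → Form B (Population Q): y = (9.4/2.2)(22.86 − 17.3) + 42.9 = 66.7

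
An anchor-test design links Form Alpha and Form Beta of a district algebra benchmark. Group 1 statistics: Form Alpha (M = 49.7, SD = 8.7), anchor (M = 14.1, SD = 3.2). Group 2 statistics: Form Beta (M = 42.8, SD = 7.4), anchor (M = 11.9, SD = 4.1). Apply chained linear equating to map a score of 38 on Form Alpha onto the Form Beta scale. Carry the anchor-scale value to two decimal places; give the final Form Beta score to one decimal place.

39.0

Form Alpha → anchor (Group 1): v = (3.2/8.7)(38 − 49.7) + 14.1 = 9.80
anchor → Form Beta (Group 2): y = (7.4/4.1)(9.80 − 11.9) + 42.8 = 39.0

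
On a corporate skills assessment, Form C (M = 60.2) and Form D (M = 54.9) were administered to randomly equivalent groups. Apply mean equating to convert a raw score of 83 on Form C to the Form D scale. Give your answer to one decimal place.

Mean equating: y = x + (M_Y − M_X) = 83 + (54.9 − 60.2) = 77.7

77.7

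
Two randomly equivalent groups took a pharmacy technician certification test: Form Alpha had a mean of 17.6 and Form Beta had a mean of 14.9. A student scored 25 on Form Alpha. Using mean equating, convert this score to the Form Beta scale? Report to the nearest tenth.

Mean equating: y = x + (M_Y − M_X) = 25 + (14.9 − 17.6) = 22.3

22.3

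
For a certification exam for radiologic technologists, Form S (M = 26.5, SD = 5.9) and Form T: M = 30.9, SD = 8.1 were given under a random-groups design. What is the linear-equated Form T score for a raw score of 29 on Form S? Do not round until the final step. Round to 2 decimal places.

Linear equating: y = (SD_Y/SD_X)(x − M_X) + M_Y
y = (8.1/5.9)(29 − 26.5) + 30.9
y = 1.372881 × 2.5 + 30.9 = 3.4322 + 30.9 = 34.33

34.33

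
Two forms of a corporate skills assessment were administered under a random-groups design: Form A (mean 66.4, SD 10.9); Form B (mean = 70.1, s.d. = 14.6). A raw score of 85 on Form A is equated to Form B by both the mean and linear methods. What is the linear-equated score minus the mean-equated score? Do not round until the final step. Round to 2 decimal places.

6.31

Mean-equated: 85 + (70.1 − 66.4) = 88.70
Linear-equated: (14.6/10.9)(85 − 66.4) + 70.1 = 95.014
Difference = 95.014 − 88.70 = 6.31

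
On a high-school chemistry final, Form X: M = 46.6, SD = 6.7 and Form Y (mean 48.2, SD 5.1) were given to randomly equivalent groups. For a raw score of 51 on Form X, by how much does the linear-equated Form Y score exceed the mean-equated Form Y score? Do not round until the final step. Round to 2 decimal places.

-1.05

Mean-equated: 51 + (48.2 − 46.6) = 52.60
Linear-equated: (5.1/6.7)(51 − 46.6) + 48.2 = 51.549
Difference = 51.549 − 52.60 = -1.05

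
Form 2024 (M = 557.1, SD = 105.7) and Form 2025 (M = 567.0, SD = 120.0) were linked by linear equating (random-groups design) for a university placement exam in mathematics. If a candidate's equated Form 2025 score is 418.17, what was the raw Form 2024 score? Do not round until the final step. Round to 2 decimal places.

426.01

Invert y = (SD_Y/SD_X)(x − M_X) + M_Y:
x = (SD_X/SD_Y)(y − M_Y) + M_X = (105.7/120.0)(418.17 − 567.0) + 557.1
x = 0.880833 × -148.830 + 557.1 = 426.01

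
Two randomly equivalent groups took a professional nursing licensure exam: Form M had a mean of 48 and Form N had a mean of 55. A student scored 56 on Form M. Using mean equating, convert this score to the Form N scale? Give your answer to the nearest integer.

63

Mean equating: y = x + (M_Y − M_X) = 56 + (55 − 48) = 63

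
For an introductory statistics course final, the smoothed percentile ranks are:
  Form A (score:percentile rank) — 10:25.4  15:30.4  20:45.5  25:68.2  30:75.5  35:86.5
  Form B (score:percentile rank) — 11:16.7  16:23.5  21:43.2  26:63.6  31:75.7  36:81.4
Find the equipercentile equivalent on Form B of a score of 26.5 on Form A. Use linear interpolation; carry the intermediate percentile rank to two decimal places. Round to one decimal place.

28.8

PR of 26.5 on Form A: 68.2 + (26.5 − 25)/(30 − 25) × (75.5 − 68.2) = 70.39
On Form B, PR 70.39 falls between score 26 (PR 63.6) and 31 (PR 75.7).
Interpolate: 26 + (70.39 − 63.6)/(75.7 − 63.6) × (31 − 26) = 28.8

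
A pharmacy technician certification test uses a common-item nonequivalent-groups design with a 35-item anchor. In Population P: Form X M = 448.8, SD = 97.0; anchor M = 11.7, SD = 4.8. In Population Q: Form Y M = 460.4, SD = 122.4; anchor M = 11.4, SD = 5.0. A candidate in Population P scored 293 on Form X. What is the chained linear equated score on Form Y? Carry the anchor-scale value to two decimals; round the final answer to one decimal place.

279.0

Form X → anchor (Population P): v = (4.8/97.0)(293 − 448.8) + 11.7 = 3.99
anchor → Form Y (Population Q): y = (122.4/5.0)(3.99 − 11.4) + 460.4 = 279.0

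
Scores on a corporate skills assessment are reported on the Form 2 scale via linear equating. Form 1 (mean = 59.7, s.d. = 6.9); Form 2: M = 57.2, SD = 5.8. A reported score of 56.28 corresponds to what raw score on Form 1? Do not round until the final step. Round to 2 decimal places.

Invert y = (SD_Y/SD_X)(x − M_X) + M_Y:
x = (SD_X/SD_Y)(y − M_Y) + M_X = (6.9/5.8)(56.28 − 57.2) + 59.7
x = 1.189655 × -0.920 + 59.7 = 58.61

58.61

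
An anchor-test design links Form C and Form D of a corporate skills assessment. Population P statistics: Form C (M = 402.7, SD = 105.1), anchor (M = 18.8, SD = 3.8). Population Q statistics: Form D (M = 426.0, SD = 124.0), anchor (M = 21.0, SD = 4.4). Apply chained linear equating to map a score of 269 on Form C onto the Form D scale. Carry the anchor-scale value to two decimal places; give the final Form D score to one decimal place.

227.9

Form C → anchor (Population P): v = (3.8/105.1)(269 − 402.7) + 18.8 = 13.97
anchor → Form D (Population Q): y = (124.0/4.4)(13.97 − 21.0) + 426.0 = 227.9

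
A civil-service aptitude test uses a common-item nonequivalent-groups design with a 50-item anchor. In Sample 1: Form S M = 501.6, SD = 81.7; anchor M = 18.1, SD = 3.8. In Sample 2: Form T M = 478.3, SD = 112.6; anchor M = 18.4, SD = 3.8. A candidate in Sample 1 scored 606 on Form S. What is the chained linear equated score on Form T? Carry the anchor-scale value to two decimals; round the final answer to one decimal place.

Form S → anchor (Sample 1): v = (3.8/81.7)(606 − 501.6) + 18.1 = 22.96
anchor → Form T (Sample 2): y = (112.6/3.8)(22.96 − 18.4) + 478.3 = 613.4

613.4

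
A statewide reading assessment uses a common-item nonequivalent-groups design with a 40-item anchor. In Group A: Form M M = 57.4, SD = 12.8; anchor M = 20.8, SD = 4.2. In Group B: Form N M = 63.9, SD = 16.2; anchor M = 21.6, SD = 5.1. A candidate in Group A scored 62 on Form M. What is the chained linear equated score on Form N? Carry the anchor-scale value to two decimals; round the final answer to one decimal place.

66.2

Form M → anchor (Group A): v = (4.2/12.8)(62 − 57.4) + 20.8 = 22.31
anchor → Form N (Group B): y = (16.2/5.1)(22.31 − 21.6) + 63.9 = 66.2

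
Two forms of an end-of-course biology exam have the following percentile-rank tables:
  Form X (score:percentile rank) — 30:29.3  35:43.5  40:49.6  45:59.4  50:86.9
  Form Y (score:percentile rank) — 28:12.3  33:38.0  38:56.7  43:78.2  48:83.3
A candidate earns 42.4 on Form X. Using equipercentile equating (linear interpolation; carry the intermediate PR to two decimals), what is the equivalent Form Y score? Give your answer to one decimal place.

PR of 42.4 on Form X: 49.6 + (42.4 − 40)/(45 − 40) × (59.4 − 49.6) = 54.30
On Form Y, PR 54.30 falls between score 33 (PR 38.0) and 38 (PR 56.7).
Interpolate: 33 + (54.30 − 38.0)/(56.7 − 38.0) × (38 − 33) = 37.4

37.4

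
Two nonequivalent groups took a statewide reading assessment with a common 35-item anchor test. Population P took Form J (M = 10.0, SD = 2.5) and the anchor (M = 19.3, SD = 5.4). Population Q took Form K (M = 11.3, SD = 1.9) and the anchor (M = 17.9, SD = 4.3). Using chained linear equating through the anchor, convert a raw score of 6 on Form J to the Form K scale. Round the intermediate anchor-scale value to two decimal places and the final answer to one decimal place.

8.1

Form J → anchor (Population P): v = (5.4/2.5)(6 − 10.0) + 19.3 = 10.66
anchor → Form K (Population Q): y = (1.9/4.3)(10.66 − 17.9) + 11.3 = 8.1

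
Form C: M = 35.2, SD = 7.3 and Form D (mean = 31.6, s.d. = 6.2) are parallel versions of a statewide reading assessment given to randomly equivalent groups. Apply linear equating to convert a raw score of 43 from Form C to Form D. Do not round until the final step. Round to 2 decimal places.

38.22

Linear equating: y = (SD_Y/SD_X)(x − M_X) + M_Y
y = (6.2/7.3)(43 − 35.2) + 31.6
y = 0.849315 × 7.8 + 31.6 = 6.6247 + 31.6 = 38.22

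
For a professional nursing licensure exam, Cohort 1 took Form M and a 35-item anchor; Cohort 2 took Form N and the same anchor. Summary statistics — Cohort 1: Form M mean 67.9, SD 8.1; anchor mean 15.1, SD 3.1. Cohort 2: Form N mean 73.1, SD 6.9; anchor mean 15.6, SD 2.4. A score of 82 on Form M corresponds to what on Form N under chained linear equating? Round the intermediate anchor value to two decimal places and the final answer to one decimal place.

87.2

Form M → anchor (Cohort 1): v = (3.1/8.1)(82 − 67.9) + 15.1 = 20.50
anchor → Form N (Cohort 2): y = (6.9/2.4)(20.50 − 15.6) + 73.1 = 87.2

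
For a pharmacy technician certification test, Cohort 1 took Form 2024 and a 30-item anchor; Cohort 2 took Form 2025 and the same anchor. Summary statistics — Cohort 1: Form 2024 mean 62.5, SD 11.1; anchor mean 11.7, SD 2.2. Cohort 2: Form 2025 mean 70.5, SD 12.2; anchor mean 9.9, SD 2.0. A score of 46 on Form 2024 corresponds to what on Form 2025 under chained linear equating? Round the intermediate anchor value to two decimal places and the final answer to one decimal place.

Form 2024 → anchor (Cohort 1): v = (2.2/11.1)(46 − 62.5) + 11.7 = 8.43
anchor → Form 2025 (Cohort 2): y = (12.2/2.0)(8.43 − 9.9) + 70.5 = 61.5

61.5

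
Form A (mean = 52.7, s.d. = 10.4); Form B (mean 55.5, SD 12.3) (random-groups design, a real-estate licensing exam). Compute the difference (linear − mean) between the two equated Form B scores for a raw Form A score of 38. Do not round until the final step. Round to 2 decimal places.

Mean-equated: 38 + (55.5 − 52.7) = 40.80
Linear-equated: (12.3/10.4)(38 − 52.7) + 55.5 = 38.114
Difference = 38.114 − 40.80 = -2.69

-2.69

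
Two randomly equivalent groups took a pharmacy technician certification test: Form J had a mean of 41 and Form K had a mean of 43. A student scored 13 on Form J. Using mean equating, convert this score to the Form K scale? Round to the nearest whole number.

Mean equating: y = x + (M_Y − M_X) = 13 + (43 − 41) = 15

15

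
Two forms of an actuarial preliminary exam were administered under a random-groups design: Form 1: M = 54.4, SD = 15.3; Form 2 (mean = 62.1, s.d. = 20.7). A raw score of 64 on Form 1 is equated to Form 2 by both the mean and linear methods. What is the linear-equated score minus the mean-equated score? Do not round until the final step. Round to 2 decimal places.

3.39

Mean-equated: 64 + (62.1 − 54.4) = 71.70
Linear-equated: (20.7/15.3)(64 − 54.4) + 62.1 = 75.088
Difference = 75.088 − 71.70 = 3.39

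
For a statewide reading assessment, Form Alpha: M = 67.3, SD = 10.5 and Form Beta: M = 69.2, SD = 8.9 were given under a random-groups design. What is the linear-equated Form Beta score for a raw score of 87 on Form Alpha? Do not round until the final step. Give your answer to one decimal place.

85.9

Linear equating: y = (SD_Y/SD_X)(x − M_X) + M_Y
y = (8.9/10.5)(87 − 67.3) + 69.2
y = 0.847619 × 19.7 + 69.2 = 16.6981 + 69.2 = 85.9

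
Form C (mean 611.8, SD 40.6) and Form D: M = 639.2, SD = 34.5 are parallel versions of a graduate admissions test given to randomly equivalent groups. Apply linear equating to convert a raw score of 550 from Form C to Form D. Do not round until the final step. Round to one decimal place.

Linear equating: y = (SD_Y/SD_X)(x − M_X) + M_Y
y = (34.5/40.6)(550 − 611.8) + 639.2
y = 0.849754 × -61.8 + 639.2 = -52.5148 + 639.2 = 586.7

586.7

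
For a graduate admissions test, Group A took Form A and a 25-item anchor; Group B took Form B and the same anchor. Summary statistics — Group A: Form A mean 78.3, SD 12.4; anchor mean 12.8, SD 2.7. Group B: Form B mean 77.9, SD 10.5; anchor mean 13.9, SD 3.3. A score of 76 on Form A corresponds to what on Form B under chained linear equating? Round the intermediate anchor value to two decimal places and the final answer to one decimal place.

72.8

Form A → anchor (Group A): v = (2.7/12.4)(76 − 78.3) + 12.8 = 12.30
anchor → Form B (Group B): y = (10.5/3.3)(12.30 − 13.9) + 77.9 = 72.8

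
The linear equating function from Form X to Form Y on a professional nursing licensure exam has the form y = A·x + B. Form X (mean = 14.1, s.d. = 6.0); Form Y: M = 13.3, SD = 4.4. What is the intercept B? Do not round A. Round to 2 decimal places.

A = SD_Y / SD_X = 4.4 / 6.0 = 0.733333
B = M_Y − A·M_X = 13.3 − 0.733333 × 14.1 = 2.96

2.96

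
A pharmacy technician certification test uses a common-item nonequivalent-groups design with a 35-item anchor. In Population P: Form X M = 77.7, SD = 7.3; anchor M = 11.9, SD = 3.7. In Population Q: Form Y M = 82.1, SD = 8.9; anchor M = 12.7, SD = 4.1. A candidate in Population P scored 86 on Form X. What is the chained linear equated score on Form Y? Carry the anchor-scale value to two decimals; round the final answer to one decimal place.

Form X → anchor (Population P): v = (3.7/7.3)(86 − 77.7) + 11.9 = 16.11
anchor → Form Y (Population Q): y = (8.9/4.1)(16.11 − 12.7) + 82.1 = 89.5

89.5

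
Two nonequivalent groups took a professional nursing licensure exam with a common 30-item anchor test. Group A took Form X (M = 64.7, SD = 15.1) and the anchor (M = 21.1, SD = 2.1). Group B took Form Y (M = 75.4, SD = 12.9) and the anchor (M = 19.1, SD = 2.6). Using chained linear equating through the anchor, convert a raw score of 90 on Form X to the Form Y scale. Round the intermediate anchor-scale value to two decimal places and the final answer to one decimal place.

102.8

Form X → anchor (Group A): v = (2.1/15.1)(90 − 64.7) + 21.1 = 24.62
anchor → Form Y (Group B): y = (12.9/2.6)(24.62 − 19.1) + 75.4 = 102.8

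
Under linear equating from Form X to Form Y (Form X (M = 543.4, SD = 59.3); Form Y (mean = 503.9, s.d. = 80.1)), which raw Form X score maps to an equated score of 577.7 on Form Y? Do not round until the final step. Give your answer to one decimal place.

598.0

Invert y = (SD_Y/SD_X)(x − M_X) + M_Y:
x = (SD_X/SD_Y)(y − M_Y) + M_X = (59.3/80.1)(577.7 − 503.9) + 543.4
x = 0.740325 × 73.800 + 543.4 = 598.0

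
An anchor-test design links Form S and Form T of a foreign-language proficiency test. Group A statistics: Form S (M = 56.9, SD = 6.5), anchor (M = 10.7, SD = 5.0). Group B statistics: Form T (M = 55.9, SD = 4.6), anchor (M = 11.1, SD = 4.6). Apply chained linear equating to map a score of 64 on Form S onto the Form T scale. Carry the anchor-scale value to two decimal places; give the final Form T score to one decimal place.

Form S → anchor (Group A): v = (5.0/6.5)(64 − 56.9) + 10.7 = 16.16
anchor → Form T (Group B): y = (4.6/4.6)(16.16 − 11.1) + 55.9 = 61.0

61.0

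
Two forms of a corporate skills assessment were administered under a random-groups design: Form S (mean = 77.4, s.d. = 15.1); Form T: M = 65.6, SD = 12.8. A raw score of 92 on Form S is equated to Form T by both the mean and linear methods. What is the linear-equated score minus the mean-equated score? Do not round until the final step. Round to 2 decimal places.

Mean-equated: 92 + (65.6 − 77.4) = 80.20
Linear-equated: (12.8/15.1)(92 − 77.4) + 65.6 = 77.976
Difference = 77.976 − 80.20 = -2.22

-2.22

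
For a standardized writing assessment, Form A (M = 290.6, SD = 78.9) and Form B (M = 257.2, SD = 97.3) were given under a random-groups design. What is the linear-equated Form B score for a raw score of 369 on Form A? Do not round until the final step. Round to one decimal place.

353.9

Linear equating: y = (SD_Y/SD_X)(x − M_X) + M_Y
y = (97.3/78.9)(369 − 290.6) + 257.2
y = 1.233207 × 78.4 + 257.2 = 96.6834 + 257.2 = 353.9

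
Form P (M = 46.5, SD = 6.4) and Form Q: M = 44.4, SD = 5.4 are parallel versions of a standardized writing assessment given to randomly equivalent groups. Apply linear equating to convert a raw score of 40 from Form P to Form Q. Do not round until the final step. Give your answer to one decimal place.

38.9

Linear equating: y = (SD_Y/SD_X)(x − M_X) + M_Y
y = (5.4/6.4)(40 − 46.5) + 44.4
y = 0.843750 × -6.5 + 44.4 = -5.4844 + 44.4 = 38.9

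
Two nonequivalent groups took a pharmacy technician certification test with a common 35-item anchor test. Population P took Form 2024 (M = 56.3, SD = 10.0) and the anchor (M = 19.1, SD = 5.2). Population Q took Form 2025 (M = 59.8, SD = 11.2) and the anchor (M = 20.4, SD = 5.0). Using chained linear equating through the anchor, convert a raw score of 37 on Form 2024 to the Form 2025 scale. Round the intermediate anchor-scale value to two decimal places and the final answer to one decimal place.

34.4

Form 2024 → anchor (Population P): v = (5.2/10.0)(37 − 56.3) + 19.1 = 9.06
anchor → Form 2025 (Population Q): y = (11.2/5.0)(9.06 − 20.4) + 59.8 = 34.4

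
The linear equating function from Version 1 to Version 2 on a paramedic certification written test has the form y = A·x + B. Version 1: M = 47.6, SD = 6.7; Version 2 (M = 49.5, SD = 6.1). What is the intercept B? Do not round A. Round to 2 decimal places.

A = SD_Y / SD_X = 6.1 / 6.7 = 0.910448
B = M_Y − A·M_X = 49.5 − 0.910448 × 47.6 = 6.16

6.16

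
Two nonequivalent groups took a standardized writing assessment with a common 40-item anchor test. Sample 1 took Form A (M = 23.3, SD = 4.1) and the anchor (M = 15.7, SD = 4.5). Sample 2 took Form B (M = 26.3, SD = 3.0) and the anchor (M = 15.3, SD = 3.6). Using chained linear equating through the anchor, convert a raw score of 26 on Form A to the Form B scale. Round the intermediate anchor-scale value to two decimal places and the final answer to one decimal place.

Form A → anchor (Sample 1): v = (4.5/4.1)(26 − 23.3) + 15.7 = 18.66
anchor → Form B (Sample 2): y = (3.0/3.6)(18.66 − 15.3) + 26.3 = 29.1

29.1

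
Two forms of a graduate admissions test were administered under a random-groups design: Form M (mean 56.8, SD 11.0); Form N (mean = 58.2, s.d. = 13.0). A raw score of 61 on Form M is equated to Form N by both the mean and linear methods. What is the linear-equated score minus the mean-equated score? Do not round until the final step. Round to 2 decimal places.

Mean-equated: 61 + (58.2 − 56.8) = 62.40
Linear-equated: (13.0/11.0)(61 − 56.8) + 58.2 = 63.164
Difference = 63.164 − 62.40 = 0.76

0.76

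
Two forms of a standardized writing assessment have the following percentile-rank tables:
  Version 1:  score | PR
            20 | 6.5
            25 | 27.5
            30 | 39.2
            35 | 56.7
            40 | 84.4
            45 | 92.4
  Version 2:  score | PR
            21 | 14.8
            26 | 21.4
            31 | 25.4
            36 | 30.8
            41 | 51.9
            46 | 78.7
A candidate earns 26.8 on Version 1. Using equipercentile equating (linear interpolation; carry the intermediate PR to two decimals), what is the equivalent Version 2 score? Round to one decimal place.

36.2

PR of 26.8 on Version 1: 27.5 + (26.8 − 25)/(30 − 25) × (39.2 − 27.5) = 31.71
On Version 2, PR 31.71 falls between score 36 (PR 30.8) and 41 (PR 51.9).
Interpolate: 36 + (31.71 − 30.8)/(51.9 − 30.8) × (41 − 36) = 36.2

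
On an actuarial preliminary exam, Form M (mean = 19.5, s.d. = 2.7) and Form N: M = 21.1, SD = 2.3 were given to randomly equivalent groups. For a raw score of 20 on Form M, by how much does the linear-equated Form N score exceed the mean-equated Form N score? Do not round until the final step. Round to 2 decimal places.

Mean-equated: 20 + (21.1 − 19.5) = 21.60
Linear-equated: (2.3/2.7)(20 − 19.5) + 21.1 = 21.526
Difference = 21.526 − 21.60 = -0.07

-0.07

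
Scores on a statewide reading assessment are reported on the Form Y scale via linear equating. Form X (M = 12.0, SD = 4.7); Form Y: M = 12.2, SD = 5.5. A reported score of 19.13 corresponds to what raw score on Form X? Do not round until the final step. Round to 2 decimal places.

Invert y = (SD_Y/SD_X)(x − M_X) + M_Y:
x = (SD_X/SD_Y)(y − M_Y) + M_X = (4.7/5.5)(19.13 − 12.2) + 12.0
x = 0.854545 × 6.930 + 12.0 = 17.92

17.92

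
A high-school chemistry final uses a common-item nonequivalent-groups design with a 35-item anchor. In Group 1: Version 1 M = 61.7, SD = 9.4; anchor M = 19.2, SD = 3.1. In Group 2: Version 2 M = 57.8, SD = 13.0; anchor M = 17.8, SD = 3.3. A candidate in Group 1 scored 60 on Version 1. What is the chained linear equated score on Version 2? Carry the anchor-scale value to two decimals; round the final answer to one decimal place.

61.1

Version 1 → anchor (Group 1): v = (3.1/9.4)(60 − 61.7) + 19.2 = 18.64
anchor → Version 2 (Group 2): y = (13.0/3.3)(18.64 − 17.8) + 57.8 = 61.1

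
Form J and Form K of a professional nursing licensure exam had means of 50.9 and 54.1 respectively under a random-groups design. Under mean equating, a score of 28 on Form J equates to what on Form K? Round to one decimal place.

Mean equating: y = x + (M_Y − M_X) = 28 + (54.1 − 50.9) = 31.2

31.2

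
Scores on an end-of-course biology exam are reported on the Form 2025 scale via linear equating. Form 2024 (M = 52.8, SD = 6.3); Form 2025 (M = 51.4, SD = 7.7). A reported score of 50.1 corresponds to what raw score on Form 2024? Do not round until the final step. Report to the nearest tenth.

Invert y = (SD_Y/SD_X)(x − M_X) + M_Y:
x = (SD_X/SD_Y)(y − M_Y) + M_X = (6.3/7.7)(50.1 − 51.4) + 52.8
x = 0.818182 × -1.300 + 52.8 = 51.7

51.7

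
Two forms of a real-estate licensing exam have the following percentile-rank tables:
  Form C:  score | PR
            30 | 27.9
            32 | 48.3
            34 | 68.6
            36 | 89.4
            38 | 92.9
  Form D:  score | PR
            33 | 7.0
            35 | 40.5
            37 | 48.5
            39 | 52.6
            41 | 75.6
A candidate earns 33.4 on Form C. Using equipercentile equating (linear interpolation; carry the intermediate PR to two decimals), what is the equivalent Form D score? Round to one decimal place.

PR of 33.4 on Form C: 48.3 + (33.4 − 32)/(34 − 32) × (68.6 − 48.3) = 62.51
On Form D, PR 62.51 falls between score 39 (PR 52.6) and 41 (PR 75.6).
Interpolate: 39 + (62.51 − 52.6)/(75.6 − 52.6) × (41 − 39) = 39.9

39.9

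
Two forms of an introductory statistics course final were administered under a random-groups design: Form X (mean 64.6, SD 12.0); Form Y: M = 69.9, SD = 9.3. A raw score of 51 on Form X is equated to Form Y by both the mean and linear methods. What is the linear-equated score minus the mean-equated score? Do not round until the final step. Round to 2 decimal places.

3.06

Mean-equated: 51 + (69.9 − 64.6) = 56.30
Linear-equated: (9.3/12.0)(51 − 64.6) + 69.9 = 59.360
Difference = 59.360 − 56.30 = 3.06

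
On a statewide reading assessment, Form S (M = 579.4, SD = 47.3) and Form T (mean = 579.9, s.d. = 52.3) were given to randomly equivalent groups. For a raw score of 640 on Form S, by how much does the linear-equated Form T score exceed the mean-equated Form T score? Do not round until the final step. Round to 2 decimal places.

Mean-equated: 640 + (579.9 − 579.4) = 640.50
Linear-equated: (52.3/47.3)(640 − 579.4) + 579.9 = 646.906
Difference = 646.906 − 640.50 = 6.41

6.41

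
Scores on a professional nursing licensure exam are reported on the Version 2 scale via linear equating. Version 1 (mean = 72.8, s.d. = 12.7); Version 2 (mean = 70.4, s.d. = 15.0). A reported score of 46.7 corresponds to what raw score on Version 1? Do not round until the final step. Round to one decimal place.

52.7

Invert y = (SD_Y/SD_X)(x − M_X) + M_Y:
x = (SD_X/SD_Y)(y − M_Y) + M_X = (12.7/15.0)(46.7 − 70.4) + 72.8
x = 0.846667 × -23.700 + 72.8 = 52.7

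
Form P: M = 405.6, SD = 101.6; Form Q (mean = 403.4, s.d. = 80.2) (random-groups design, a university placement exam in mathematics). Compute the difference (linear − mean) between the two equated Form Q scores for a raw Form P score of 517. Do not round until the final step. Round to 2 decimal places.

Mean-equated: 517 + (403.4 − 405.6) = 514.80
Linear-equated: (80.2/101.6)(517 − 405.6) + 403.4 = 491.336
Difference = 491.336 − 514.80 = -23.46

-23.46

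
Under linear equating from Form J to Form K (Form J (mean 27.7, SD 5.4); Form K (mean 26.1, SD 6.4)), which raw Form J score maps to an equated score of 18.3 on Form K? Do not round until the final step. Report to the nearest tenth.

Invert y = (SD_Y/SD_X)(x − M_X) + M_Y:
x = (SD_X/SD_Y)(y − M_Y) + M_X = (5.4/6.4)(18.3 − 26.1) + 27.7
x = 0.843750 × -7.800 + 27.7 = 21.1

21.1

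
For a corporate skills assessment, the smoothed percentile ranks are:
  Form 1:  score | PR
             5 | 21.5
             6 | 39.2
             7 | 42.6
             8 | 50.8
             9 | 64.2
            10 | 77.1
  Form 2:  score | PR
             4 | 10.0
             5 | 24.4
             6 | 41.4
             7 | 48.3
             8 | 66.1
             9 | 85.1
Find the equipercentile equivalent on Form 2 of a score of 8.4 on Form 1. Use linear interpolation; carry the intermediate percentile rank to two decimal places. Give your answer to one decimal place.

7.4

PR of 8.4 on Form 1: 50.8 + (8.4 − 8)/(9 − 8) × (64.2 − 50.8) = 56.16
On Form 2, PR 56.16 falls between score 7 (PR 48.3) and 8 (PR 66.1).
Interpolate: 7 + (56.16 − 48.3)/(66.1 − 48.3) × (8 − 7) = 7.4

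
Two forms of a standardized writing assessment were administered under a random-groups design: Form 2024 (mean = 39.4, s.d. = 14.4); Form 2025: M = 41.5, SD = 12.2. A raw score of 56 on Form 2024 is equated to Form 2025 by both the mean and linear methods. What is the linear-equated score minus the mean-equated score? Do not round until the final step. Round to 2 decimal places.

Mean-equated: 56 + (41.5 − 39.4) = 58.10
Linear-equated: (12.2/14.4)(56 − 39.4) + 41.5 = 55.564
Difference = 55.564 − 58.10 = -2.54

-2.54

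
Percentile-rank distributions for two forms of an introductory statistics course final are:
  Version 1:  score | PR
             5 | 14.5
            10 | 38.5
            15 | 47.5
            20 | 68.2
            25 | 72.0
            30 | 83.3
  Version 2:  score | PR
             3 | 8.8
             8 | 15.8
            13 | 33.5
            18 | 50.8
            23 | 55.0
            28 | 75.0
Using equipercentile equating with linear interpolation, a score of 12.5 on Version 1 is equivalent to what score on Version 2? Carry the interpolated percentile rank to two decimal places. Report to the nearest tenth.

PR of 12.5 on Version 1: 38.5 + (12.5 − 10)/(15 − 10) × (47.5 − 38.5) = 43.00
On Version 2, PR 43.00 falls between score 13 (PR 33.5) and 18 (PR 50.8).
Interpolate: 13 + (43.00 − 33.5)/(50.8 − 33.5) × (18 − 13) = 15.7

15.7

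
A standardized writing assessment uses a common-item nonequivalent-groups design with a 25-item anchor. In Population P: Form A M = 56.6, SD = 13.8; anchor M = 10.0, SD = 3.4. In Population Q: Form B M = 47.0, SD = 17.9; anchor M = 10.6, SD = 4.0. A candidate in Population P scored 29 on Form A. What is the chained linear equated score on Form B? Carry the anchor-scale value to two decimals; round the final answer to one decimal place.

Form A → anchor (Population P): v = (3.4/13.8)(29 − 56.6) + 10.0 = 3.20
anchor → Form B (Population Q): y = (17.9/4.0)(3.20 − 10.6) + 47.0 = 13.9

13.9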